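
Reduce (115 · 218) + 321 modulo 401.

115 · 218 = 25070 ≡ 208 (mod 401)
208 + 321 = 529 ≡ 128 (mod 401)

128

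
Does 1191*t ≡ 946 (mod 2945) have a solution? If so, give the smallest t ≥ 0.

gcd(1191, 2945) = 1, so a unique solution mod 2945 exists.
1191⁻¹ ≡ 136 (mod 2945).
t ≡ 136*946 ≡ 2021 (mod 2945).

2021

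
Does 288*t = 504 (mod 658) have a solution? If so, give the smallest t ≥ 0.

gcd(288, 658) = 2, and 2 | 504, so solutions exist.
Divide through by 2: 144*t ≡ 252 (mod 329).
144⁻¹ ≡ 16 (mod 329).
t ≡ 16*252 ≡ 84 (mod 329).
The smallest non-negative solution is t = 84.

84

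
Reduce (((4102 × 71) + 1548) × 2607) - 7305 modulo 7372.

4102 × 71 = 291242 ≡ 3734 (mod 7372)
3734 + 1548 = 5282
5282 × 2607 = 13770174 ≡ 6650 (mod 7372)
6650 - 7305 = -655 ≡ 6717 (mod 7372)

6717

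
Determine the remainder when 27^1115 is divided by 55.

27^1 ≡ 27 (mod 55)
27^2 ≡ 27^2 = 729 ≡ 14 (mod 55)
27^4 ≡ 14^2 = 196 ≡ 31 (mod 55)
27^8 ≡ 31^2 = 961 ≡ 26 (mod 55)
27^16 ≡ 26^2 = 676 ≡ 16 (mod 55)
27^32 ≡ 16^2 = 256 ≡ 36 (mod 55)
27^64 ≡ 36^2 = 1296 ≡ 31 (mod 55)
27^128 ≡ 31^2 = 961 ≡ 26 (mod 55)
27^256 ≡ 26^2 = 676 ≡ 16 (mod 55)
27^512 ≡ 16^2 = 256 ≡ 36 (mod 55)
27^1024 ≡ 36^2 = 1296 ≡ 31 (mod 55)
27^1115 = 27^1024 · 27^64 · 27^16 · 27^8 · 27^2 · 27^1 ≡ 31 · 31 · 16 · 26 · 14 · 27 (mod 55).
Accumulate the product:
31 · 31 = 961 ≡ 26
26 · 16 = 416 ≡ 31
31 · 26 = 806 ≡ 36
36 · 14 = 504 ≡ 9
9 · 27 = 243 ≡ 23

23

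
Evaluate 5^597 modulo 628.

597 in binary is 1001010101, i.e. 597 = 512 + 64 + 16 + 4 + 1.
5^1 ≡ 5 (mod 628)
5^2 ≡ 5^2 = 25 (mod 628)
5^4 ≡ 25^2 = 625 (mod 628)
5^8 ≡ 625^2 = 390625 ≡ 9 (mod 628)
5^16 ≡ 9^2 = 81 (mod 628)
5^32 ≡ 81^2 = 6561 ≡ 281 (mod 628)
5^64 ≡ 281^2 = 78961 ≡ 461 (mod 628)
5^128 ≡ 461^2 = 212521 ≡ 257 (mod 628)
5^256 ≡ 257^2 = 66049 ≡ 109 (mod 628)
5^512 ≡ 109^2 = 11881 ≡ 577 (mod 628)
5^597 = 5^512 · 5^64 · 5^16 · 5^4 · 5^1 ≡ 577 · 461 · 81 · 625 · 5 (mod 628).
Accumulate the product:
577 · 461 = 265997 ≡ 353
353 · 81 = 28593 ≡ 333
333 · 625 = 208125 ≡ 257
257 · 5 = 1285 ≡ 29

29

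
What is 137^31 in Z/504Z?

31 in binary is 11111, i.e. 31 = 16 + 8 + 4 + 2 + 1.
137^1 ≡ 137 (mod 504)
137^2 ≡ 137^2 = 18769 ≡ 121 (mod 504)
137^4 ≡ 121^2 = 14641 ≡ 25 (mod 504)
137^8 ≡ 25^2 = 625 ≡ 121 (mod 504)
137^16 ≡ 121^2 = 14641 ≡ 25 (mod 504)
137^31 = 137^16 · 137^8 · 137^4 · 137^2 · 137^1 ≡ 25 · 121 · 25 · 121 · 137 (mod 504).
Accumulate the product:
25 · 121 = 3025 ≡ 1
1 · 25 = 25
25 · 121 = 3025 ≡ 1
1 · 137 = 137

137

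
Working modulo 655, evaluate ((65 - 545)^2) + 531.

371

65 - 545 = -480 ≡ 175 (mod 655)
(175)^2 ≡ 495 (mod 655)
495 + 531 = 1026 ≡ 371 (mod 655)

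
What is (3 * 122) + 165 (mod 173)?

3 * 122 = 366 ≡ 20 (mod 173)
20 + 165 = 185 ≡ 12 (mod 173)

12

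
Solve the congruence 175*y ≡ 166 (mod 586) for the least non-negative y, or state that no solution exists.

232

gcd(175, 586) = 1, so a unique solution mod 586 exists.
175⁻¹ ≡ 365 (mod 586).
y ≡ 365*166 ≡ 232 (mod 586).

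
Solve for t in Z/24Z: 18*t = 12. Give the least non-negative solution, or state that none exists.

gcd(18, 24) = 6, and 6 | 12, so solutions exist.
Divide through by 6: 3*t ≡ 2 mod 4.
3⁻¹ ≡ 3 (mod 4).
t ≡ 3*2 ≡ 2 (mod 4).
The smallest non-negative solution is t = 2.

2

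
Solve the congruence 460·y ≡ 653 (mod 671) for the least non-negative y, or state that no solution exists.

493

gcd(460, 671) = 1, so a unique solution mod 671 exists.
460⁻¹ ≡ 159 (mod 671).
y ≡ 159·653 ≡ 493 (mod 671).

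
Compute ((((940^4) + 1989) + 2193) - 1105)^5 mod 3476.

2045

(940)^4 ≡ 1252 (mod 3476)
1252 + 1989 = 3241
3241 + 2193 = 5434 ≡ 1958 (mod 3476)
1958 - 1105 = 853
(853)^5 ≡ 2045 (mod 3476)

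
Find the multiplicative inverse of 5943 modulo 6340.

527

Apply the Euclidean algorithm and back-substitute:
6340 = 1·5943 + 397
5943 = 14·397 + 385
397 = 1·385 + 12
385 = 32·12 + 1
12 = 12·1 + 0
gcd(5943, 6340) = 1, so the inverse exists.
Back-substitute for 1:
1 = 1·385 − 32·12
  = −32·397 + 33·385
  = 33·5943 − 494·397
  = −494·6340 + 527·5943
So 5943⁻¹ ≡ 527 (mod 6340).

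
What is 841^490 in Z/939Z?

By square-and-multiply:
490 in binary is 111101010, i.e. 490 = 256 + 128 + 64 + 32 + 8 + 2.
841^1 ≡ 841 (mod 939)
841^2 ≡ 841^2 = 707281 ≡ 214 (mod 939)
841^4 ≡ 214^2 = 45796 ≡ 724 (mod 939)
841^8 ≡ 724^2 = 524176 ≡ 214 (mod 939)
841^16 ≡ 214^2 = 45796 ≡ 724 (mod 939)
841^32 ≡ 724^2 = 524176 ≡ 214 (mod 939)
841^64 ≡ 214^2 = 45796 ≡ 724 (mod 939)
841^128 ≡ 724^2 = 524176 ≡ 214 (mod 939)
841^256 ≡ 214^2 = 45796 ≡ 724 (mod 939)
841^490 = 841^256 * 841^128 * 841^64 * 841^32 * 841^8 * 841^2 ≡ 724 * 214 * 724 * 214 * 214 * 214 (mod 939).
Accumulate the product:
724 * 214 = 154936 ≡ 1
1 * 724 = 724
724 * 214 = 154936 ≡ 1
1 * 214 = 214
214 * 214 = 45796 ≡ 724

724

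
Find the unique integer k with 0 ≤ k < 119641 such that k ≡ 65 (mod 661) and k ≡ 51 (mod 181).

661⁻¹ mod 181: 661·158 ≡ 1 (mod 181), so 661⁻¹ ≡ 158.
k = 65 + 661·((51 − 65)·158 mod 181) = 65 + 661·141 = 93266.

93266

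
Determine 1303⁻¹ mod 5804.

1951

5804 = 4·1303 + 592
1303 = 2·592 + 119
592 = 4·119 + 116
119 = 1·116 + 3
116 = 38·3 + 2
3 = 1·2 + 1
2 = 2·1 + 0
gcd(1303, 5804) = 1, so the inverse exists.
Back-substitute for 1:
1 = 1·3 − 1·2
  = −1·116 + 39·3
  = 39·119 − 40·116
  = −40·592 + 199·119
  = 199·1303 − 438·592
  = −438·5804 + 1951·1303
So 1303⁻¹ ≡ 1951 (mod 5804).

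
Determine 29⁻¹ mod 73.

73 = 2·29 + 15
29 = 1·15 + 14
15 = 1·14 + 1
14 = 14·1 + 0
gcd(29, 73) = 1, so the inverse exists.
Bézout: 1 = 2·73 − 5·29.
So 29⁻¹ ≡ −5 ≡ 68 (mod 73).

68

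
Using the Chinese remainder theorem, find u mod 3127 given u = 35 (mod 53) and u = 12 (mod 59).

53⁻¹ mod 59: 53·49 ≡ 1 (mod 59), so 53⁻¹ ≡ 49.
u = 35 + 53·((12 − 35)·49 mod 59) = 35 + 53·53 = 2844.

2844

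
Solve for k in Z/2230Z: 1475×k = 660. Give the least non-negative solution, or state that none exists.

gcd(1475, 2230) = 5, and 5 | 660, so solutions exist.
Divide through by 5: 295×k = 132 (mod 446).
295⁻¹ ≡ 127 (mod 446).
k ≡ 127×132 ≡ 262 (mod 446).
The smallest non-negative solution is k = 262.

262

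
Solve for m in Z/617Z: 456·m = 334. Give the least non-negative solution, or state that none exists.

gcd(456, 617) = 1, so a unique solution mod 617 exists.
456⁻¹ ≡ 594 (mod 617).
m ≡ 594·334 ≡ 339 (mod 617).

339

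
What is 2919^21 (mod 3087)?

0

Using repeated squaring:
2919^1 ≡ 2919 (mod 3087)
2919^2 ≡ 2919^2 = 8520561 ≡ 441 (mod 3087)
2919^4 ≡ 441^2 = 194481 ≡ 0 (mod 3087)
2919^8 ≡ 0^2 = 0 (mod 3087)
2919^16 ≡ 0^2 = 0 (mod 3087)
2919^21 = 2919^16 * 2919^4 * 2919^1 ≡ 0 * 0 * 2919 (mod 3087).
Accumulate the product:
0 * 0 = 0
0 * 2919 = 0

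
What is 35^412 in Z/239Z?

412 in binary is 110011100, i.e. 412 = 256 + 128 + 16 + 8 + 4.
35^1 ≡ 35 (mod 239)
35^2 ≡ 35^2 = 1225 ≡ 30 (mod 239)
35^4 ≡ 30^2 = 900 ≡ 183 (mod 239)
35^8 ≡ 183^2 = 33489 ≡ 29 (mod 239)
35^16 ≡ 29^2 = 841 ≡ 124 (mod 239)
35^32 ≡ 124^2 = 15376 ≡ 80 (mod 239)
35^64 ≡ 80^2 = 6400 ≡ 186 (mod 239)
35^128 ≡ 186^2 = 34596 ≡ 180 (mod 239)
35^256 ≡ 180^2 = 32400 ≡ 135 (mod 239)
35^412 = 35^256 × 35^128 × 35^16 × 35^8 × 35^4 ≡ 135 × 180 × 124 × 29 × 183 (mod 239).
Accumulate the product:
135 × 180 = 24300 ≡ 161
161 × 124 = 19964 ≡ 127
127 × 29 = 3683 ≡ 98
98 × 183 = 17934 ≡ 9

9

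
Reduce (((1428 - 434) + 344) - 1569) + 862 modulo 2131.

1428 - 434 = 994
994 + 344 = 1338
1338 - 1569 = -231 ≡ 1900 (mod 2131)
1900 + 862 = 2762 ≡ 631 (mod 2131)

631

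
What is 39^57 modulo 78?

39^1 ≡ 39 (mod 78)
39^2 ≡ 39^2 = 1521 ≡ 39 (mod 78)
39^4 ≡ 39^2 = 1521 ≡ 39 (mod 78)
39^8 ≡ 39^2 = 1521 ≡ 39 (mod 78)
39^16 ≡ 39^2 = 1521 ≡ 39 (mod 78)
39^32 ≡ 39^2 = 1521 ≡ 39 (mod 78)
39^57 = 39^32 · 39^16 · 39^8 · 39^1 ≡ 39 · 39 · 39 · 39 (mod 78).
Accumulate the product:
39 · 39 = 1521 ≡ 39
39 · 39 = 1521 ≡ 39
39 · 39 = 1521 ≡ 39

39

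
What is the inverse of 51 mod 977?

977 = 19·51 + 8
51 = 6·8 + 3
8 = 2·3 + 2
3 = 1·2 + 1
2 = 2·1 + 0
gcd(51, 977) = 1, so the inverse exists.
Back-substitute for 1:
1 = 1·3 − 1·2
  = −1·8 + 3·3
  = 3·51 − 19·8
  = −19·977 + 364·51
So 51⁻¹ ≡ 364 (mod 977).

364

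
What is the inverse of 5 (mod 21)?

By the extended Euclidean algorithm:
21 = 4·5 + 1
5 = 5·1 + 0
gcd(5, 21) = 1, so the inverse exists.
Back-substitute for 1:
1 = 1·21 − 4·5
So 5⁻¹ ≡ −4 ≡ 17 (mod 21).

17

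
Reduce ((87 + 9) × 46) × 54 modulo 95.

87 + 9 = 96 ≡ 1 (mod 95)
1 × 46 = 46
46 × 54 = 2484 ≡ 14 (mod 95)

14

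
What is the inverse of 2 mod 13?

Apply the Euclidean algorithm and back-substitute:
13 = 6·2 + 1
2 = 2·1 + 0
gcd(2, 13) = 1, so the inverse exists.
Back-substitute for 1:
1 = 1·13 − 6·2
So 2⁻¹ ≡ −6 ≡ 7 (mod 13).

7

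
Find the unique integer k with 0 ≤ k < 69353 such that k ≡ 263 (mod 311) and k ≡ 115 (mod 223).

311⁻¹ mod 223: 311*185 ≡ 1 (mod 223), so 311⁻¹ ≡ 185.
k = 263 + 311*((115 − 263)*185 mod 223) = 263 + 311*49 = 15502.

15502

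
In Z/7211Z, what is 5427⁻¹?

By the extended Euclidean algorithm:
7211 = 1*5427 + 1784
5427 = 3*1784 + 75
1784 = 23*75 + 59
75 = 1*59 + 16
59 = 3*16 + 11
16 = 1*11 + 5
11 = 2*5 + 1
5 = 5*1 + 0
gcd(5427, 7211) = 1, so the inverse exists.
Bézout: 1 = 1013*7211 − 1346*5427.
So 5427⁻¹ ≡ −1346 ≡ 5865 (mod 7211).

5865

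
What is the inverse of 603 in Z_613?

613 = 1×603 + 10
603 = 60×10 + 3
10 = 3×3 + 1
3 = 3×1 + 0
gcd(603, 613) = 1, so the inverse exists.
Back-substitute for 1:
1 = 1×10 − 3×3
  = −3×603 + 181×10
  = 181×613 − 184×603
So 603⁻¹ ≡ −184 ≡ 429 (mod 613).

429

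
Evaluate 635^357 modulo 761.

By square-and-multiply:
357 in binary is 101100101, i.e. 357 = 256 + 64 + 32 + 4 + 1.
635^1 ≡ 635 (mod 761)
635^2 ≡ 635^2 = 403225 ≡ 656 (mod 761)
635^4 ≡ 656^2 = 430336 ≡ 371 (mod 761)
635^8 ≡ 371^2 = 137641 ≡ 661 (mod 761)
635^16 ≡ 661^2 = 436921 ≡ 107 (mod 761)
635^32 ≡ 107^2 = 11449 ≡ 34 (mod 761)
635^64 ≡ 34^2 = 1156 ≡ 395 (mod 761)
635^128 ≡ 395^2 = 156025 ≡ 20 (mod 761)
635^256 ≡ 20^2 = 400 (mod 761)
635^357 = 635^256 · 635^64 · 635^32 · 635^4 · 635^1 ≡ 400 · 395 · 34 · 371 · 635 (mod 761).
Accumulate the product:
400 · 395 = 158000 ≡ 473
473 · 34 = 16082 ≡ 101
101 · 371 = 37471 ≡ 182
182 · 635 = 115570 ≡ 659

659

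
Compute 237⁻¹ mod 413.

By the extended Euclidean algorithm:
413 = 1*237 + 176
237 = 1*176 + 61
176 = 2*61 + 54
61 = 1*54 + 7
54 = 7*7 + 5
7 = 1*5 + 2
5 = 2*2 + 1
2 = 2*1 + 0
gcd(237, 413) = 1, so the inverse exists.
Bézout: 1 = 101*413 − 176*237.
So 237⁻¹ ≡ −176 ≡ 237 (mod 413).

237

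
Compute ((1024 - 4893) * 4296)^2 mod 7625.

1024 - 4893 = -3869 ≡ 3756 (mod 7625)
3756 * 4296 = 16135776 ≡ 1276 (mod 7625)
(1276)^2 ≡ 4051 (mod 7625)

4051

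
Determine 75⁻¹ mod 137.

Apply the Euclidean algorithm and back-substitute:
137 = 1×75 + 62
75 = 1×62 + 13
62 = 4×13 + 10
13 = 1×10 + 3
10 = 3×3 + 1
3 = 3×1 + 0
gcd(75, 137) = 1, so the inverse exists.
Back-substitute for 1:
1 = 1×10 − 3×3
  = −3×13 + 4×10
  = 4×62 − 19×13
  = −19×75 + 23×62
  = 23×137 − 42×75
So 75⁻¹ ≡ −42 ≡ 95 (mod 137).

95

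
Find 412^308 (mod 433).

Compute successive squares:
308 in binary is 100110100, i.e. 308 = 256 + 32 + 16 + 4.
412^1 ≡ 412 (mod 433)
412^2 ≡ 412^2 = 169744 ≡ 8 (mod 433)
412^4 ≡ 8^2 = 64 (mod 433)
412^8 ≡ 64^2 = 4096 ≡ 199 (mod 433)
412^16 ≡ 199^2 = 39601 ≡ 198 (mod 433)
412^32 ≡ 198^2 = 39204 ≡ 234 (mod 433)
412^64 ≡ 234^2 = 54756 ≡ 198 (mod 433)
412^128 ≡ 198^2 = 39204 ≡ 234 (mod 433)
412^256 ≡ 234^2 = 54756 ≡ 198 (mod 433)
412^308 = 412^256 × 412^32 × 412^16 × 412^4 ≡ 198 × 234 × 198 × 64 (mod 433).
Accumulate the product:
198 × 234 = 46332 ≡ 1
1 × 198 = 198
198 × 64 = 12672 ≡ 115

115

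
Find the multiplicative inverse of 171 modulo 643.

Apply the Euclidean algorithm and back-substitute:
643 = 3*171 + 130
171 = 1*130 + 41
130 = 3*41 + 7
41 = 5*7 + 6
7 = 1*6 + 1
6 = 6*1 + 0
gcd(171, 643) = 1, so the inverse exists.
Back-substitute for 1:
1 = 1*7 − 1*6
  = −1*41 + 6*7
  = 6*130 − 19*41
  = −19*171 + 25*130
  = 25*643 − 94*171
So 171⁻¹ ≡ −94 ≡ 549 (mod 643).

549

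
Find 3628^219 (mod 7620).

219 in binary is 11011011, i.e. 219 = 128 + 64 + 16 + 8 + 2 + 1.
3628^1 ≡ 3628 (mod 7620)
3628^2 ≡ 3628^2 = 13162384 ≡ 2644 (mod 7620)
3628^4 ≡ 2644^2 = 6990736 ≡ 3196 (mod 7620)
3628^8 ≡ 3196^2 = 10214416 ≡ 3616 (mod 7620)
3628^16 ≡ 3616^2 = 13075456 ≡ 7156 (mod 7620)
3628^32 ≡ 7156^2 = 51208336 ≡ 1936 (mod 7620)
3628^64 ≡ 1936^2 = 3748096 ≡ 6676 (mod 7620)
3628^128 ≡ 6676^2 = 44568976 ≡ 7216 (mod 7620)
3628^219 = 3628^128 * 3628^64 * 3628^16 * 3628^8 * 3628^2 * 3628^1 ≡ 7216 * 6676 * 7156 * 3616 * 2644 * 3628 (mod 7620).
Accumulate the product:
7216 * 6676 = 48174016 ≡ 376
376 * 7156 = 2690656 ≡ 796
796 * 3616 = 2878336 ≡ 5596
5596 * 2644 = 14795824 ≡ 5404
5404 * 3628 = 19605712 ≡ 7072

7072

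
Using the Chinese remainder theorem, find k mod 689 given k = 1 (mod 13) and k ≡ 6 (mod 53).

13⁻¹ mod 53: 13*49 ≡ 1 (mod 53), so 13⁻¹ ≡ 49.
k = 1 + 13*((6 − 1)*49 mod 53) = 1 + 13*33 = 430.
Check: 430 mod 13 = 1, 430 mod 53 = 6. ✓

430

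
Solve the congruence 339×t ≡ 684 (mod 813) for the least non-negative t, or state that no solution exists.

26

gcd(339, 813) = 3, and 3 | 684, so solutions exist.
Divide through by 3: 113×t mod 271 = 228.
113⁻¹ ≡ 12 (mod 271).
t ≡ 12×228 ≡ 26 (mod 271).
The smallest non-negative solution is t = 26.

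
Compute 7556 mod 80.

36

7556 = 94·80 + 36, so 7556 ≡ 36 (mod 80).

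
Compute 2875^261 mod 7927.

5265

By square-and-multiply:
261 in binary is 100000101, i.e. 261 = 256 + 4 + 1.
2875^1 ≡ 2875 (mod 7927)
2875^2 ≡ 2875^2 = 8265625 ≡ 5691 (mod 7927)
2875^4 ≡ 5691^2 = 32387481 ≡ 5686 (mod 7927)
2875^8 ≡ 5686^2 = 32330596 ≡ 4290 (mod 7927)
2875^16 ≡ 4290^2 = 18404100 ≡ 5533 (mod 7927)
2875^32 ≡ 5533^2 = 30614089 ≡ 15 (mod 7927)
2875^64 ≡ 15^2 = 225 (mod 7927)
2875^128 ≡ 225^2 = 50625 ≡ 3063 (mod 7927)
2875^256 ≡ 3063^2 = 9381969 ≡ 4328 (mod 7927)
2875^261 = 2875^256 * 2875^4 * 2875^1 ≡ 4328 * 5686 * 2875 (mod 7927).
Accumulate the product:
4328 * 5686 = 24609008 ≡ 3600
3600 * 2875 = 10350000 ≡ 5265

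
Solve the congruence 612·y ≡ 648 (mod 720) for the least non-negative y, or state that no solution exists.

14

gcd(612, 720) = 36, and 36 | 648, so solutions exist.
Divide through by 36: 17·y ≡ 18 (mod 20).
17⁻¹ ≡ 13 (mod 20).
y ≡ 13·18 ≡ 14 (mod 20).
The smallest non-negative solution is y = 14.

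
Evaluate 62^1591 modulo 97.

62

By square-and-multiply:
1591 in binary is 11000110111, i.e. 1591 = 1024 + 512 + 32 + 16 + 4 + 2 + 1.
62^1 ≡ 62 (mod 97)
62^2 ≡ 62^2 = 3844 ≡ 61 (mod 97)
62^4 ≡ 61^2 = 3721 ≡ 35 (mod 97)
62^8 ≡ 35^2 = 1225 ≡ 61 (mod 97)
62^16 ≡ 61^2 = 3721 ≡ 35 (mod 97)
62^32 ≡ 35^2 = 1225 ≡ 61 (mod 97)
62^64 ≡ 61^2 = 3721 ≡ 35 (mod 97)
62^128 ≡ 35^2 = 1225 ≡ 61 (mod 97)
62^256 ≡ 61^2 = 3721 ≡ 35 (mod 97)
62^512 ≡ 35^2 = 1225 ≡ 61 (mod 97)
62^1024 ≡ 61^2 = 3721 ≡ 35 (mod 97)
62^1591 = 62^1024 · 62^512 · 62^32 · 62^16 · 62^4 · 62^2 · 62^1 ≡ 35 · 61 · 61 · 35 · 35 · 61 · 62 (mod 97).
Accumulate the product:
35 · 61 = 2135 ≡ 1
1 · 61 = 61
61 · 35 = 2135 ≡ 1
1 · 35 = 35
35 · 61 = 2135 ≡ 1
1 · 62 = 62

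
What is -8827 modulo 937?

-8827 = -10*937 + 543, so -8827 ≡ 543 (mod 937).

543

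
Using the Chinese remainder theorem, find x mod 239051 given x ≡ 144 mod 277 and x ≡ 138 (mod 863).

134766

277⁻¹ mod 863: 277*782 ≡ 1 (mod 863), so 277⁻¹ ≡ 782.
x = 144 + 277*((138 − 144)*782 mod 863) = 144 + 277*486 = 134766.
Check: 134766 mod 277 = 144, 134766 mod 863 = 138. ✓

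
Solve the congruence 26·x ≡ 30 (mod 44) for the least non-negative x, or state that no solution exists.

gcd(26, 44) = 2, and 2 | 30, so solutions exist.
Divide through by 2: 13·x mod 22 = 15.
13⁻¹ ≡ 17 (mod 22).
x ≡ 17·15 ≡ 13 (mod 22).
The smallest non-negative solution is x = 13.

13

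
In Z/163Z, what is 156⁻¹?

93

163 = 1·156 + 7
156 = 22·7 + 2
7 = 3·2 + 1
2 = 2·1 + 0
gcd(156, 163) = 1, so the inverse exists.
Bézout: 1 = 67·163 − 70·156.
So 156⁻¹ ≡ −70 ≡ 93 (mod 163).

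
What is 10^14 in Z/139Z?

By square-and-multiply:
10^1 ≡ 10 (mod 139)
10^2 ≡ 10^2 = 100 (mod 139)
10^4 ≡ 100^2 = 10000 ≡ 131 (mod 139)
10^8 ≡ 131^2 = 17161 ≡ 64 (mod 139)
10^14 = 10^8 * 10^4 * 10^2 ≡ 64 * 131 * 100 (mod 139).
Accumulate the product:
64 * 131 = 8384 ≡ 44
44 * 100 = 4400 ≡ 91

91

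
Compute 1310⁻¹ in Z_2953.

2953 = 2×1310 + 333
1310 = 3×333 + 311
333 = 1×311 + 22
311 = 14×22 + 3
22 = 7×3 + 1
3 = 3×1 + 0
gcd(1310, 2953) = 1, so the inverse exists.
Bézout: 1 = 417×2953 − 940×1310.
So 1310⁻¹ ≡ −940 ≡ 2013 (mod 2953).

2013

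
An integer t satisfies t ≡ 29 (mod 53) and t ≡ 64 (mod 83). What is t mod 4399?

53⁻¹ mod 83: 53×47 ≡ 1 (mod 83), so 53⁻¹ ≡ 47.
t = 29 + 53×((64 − 29)×47 mod 83) = 29 + 53×68 = 3633.
Check: 3633 mod 53 = 29, 3633 mod 83 = 64. ✓

3633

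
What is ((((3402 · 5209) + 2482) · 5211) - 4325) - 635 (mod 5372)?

3402 · 5209 = 17721018 ≡ 4162 (mod 5372)
4162 + 2482 = 6644 ≡ 1272 (mod 5372)
1272 · 5211 = 6628392 ≡ 4716 (mod 5372)
4716 - 4325 = 391
391 - 635 = -244 ≡ 5128 (mod 5372)

5128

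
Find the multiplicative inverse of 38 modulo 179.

Apply the Euclidean algorithm and back-substitute:
179 = 4*38 + 27
38 = 1*27 + 11
27 = 2*11 + 5
11 = 2*5 + 1
5 = 5*1 + 0
gcd(38, 179) = 1, so the inverse exists.
Back-substitute for 1:
1 = 1*11 − 2*5
  = −2*27 + 5*11
  = 5*38 − 7*27
  = −7*179 + 33*38
So 38⁻¹ ≡ 33 (mod 179).

33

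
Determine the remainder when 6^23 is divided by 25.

23 in binary is 10111, i.e. 23 = 16 + 4 + 2 + 1.
6^1 ≡ 6 (mod 25)
6^2 ≡ 6^2 = 36 ≡ 11 (mod 25)
6^4 ≡ 11^2 = 121 ≡ 21 (mod 25)
6^8 ≡ 21^2 = 441 ≡ 16 (mod 25)
6^16 ≡ 16^2 = 256 ≡ 6 (mod 25)
6^23 = 6^16 · 6^4 · 6^2 · 6^1 ≡ 6 · 21 · 11 · 6 (mod 25).
Accumulate the product:
6 · 21 = 126 ≡ 1
1 · 11 = 11
11 · 6 = 66 ≡ 16

16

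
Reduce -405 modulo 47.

18

-405 = -9×47 + 18, so -405 ≡ 18 (mod 47).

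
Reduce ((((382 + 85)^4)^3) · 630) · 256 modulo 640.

382 + 85 = 467
(467)^4 ≡ 401 (mod 640)
(401)^3 ≡ 561 (mod 640)
561 · 630 = 353430 ≡ 150 (mod 640)
150 · 256 = 38400 ≡ 0 (mod 640)

0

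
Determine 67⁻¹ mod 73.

Apply the Euclidean algorithm and back-substitute:
73 = 1·67 + 6
67 = 11·6 + 1
6 = 6·1 + 0
gcd(67, 73) = 1, so the inverse exists.
Back-substitute for 1:
1 = 1·67 − 11·6
  = −11·73 + 12·67
So 67⁻¹ ≡ 12 (mod 73).

12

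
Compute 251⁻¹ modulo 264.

203

264 = 1·251 + 13
251 = 19·13 + 4
13 = 3·4 + 1
4 = 4·1 + 0
gcd(251, 264) = 1, so the inverse exists.
Back-substitute for 1:
1 = 1·13 − 3·4
  = −3·251 + 58·13
  = 58·264 − 61·251
So 251⁻¹ ≡ −61 ≡ 203 (mod 264).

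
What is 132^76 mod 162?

0

76 in binary is 1001100, i.e. 76 = 64 + 8 + 4.
132^1 ≡ 132 (mod 162)
132^2 ≡ 132^2 = 17424 ≡ 90 (mod 162)
132^4 ≡ 90^2 = 8100 ≡ 0 (mod 162)
132^8 ≡ 0^2 = 0 (mod 162)
132^16 ≡ 0^2 = 0 (mod 162)
132^32 ≡ 0^2 = 0 (mod 162)
132^64 ≡ 0^2 = 0 (mod 162)
132^76 = 132^64 · 132^8 · 132^4 ≡ 0 · 0 · 0 (mod 162).
Accumulate the product:
0 · 0 = 0
0 · 0 = 0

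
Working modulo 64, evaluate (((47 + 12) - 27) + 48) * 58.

47 + 12 = 59
59 - 27 = 32
32 + 48 = 80 ≡ 16 (mod 64)
16 * 58 = 928 ≡ 32 (mod 64)

32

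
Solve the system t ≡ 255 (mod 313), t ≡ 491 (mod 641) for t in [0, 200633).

313⁻¹ mod 641: 313*299 ≡ 1 (mod 641), so 313⁻¹ ≡ 299.
t = 255 + 313*((491 − 255)*299 mod 641) = 255 + 313*54 = 17157.

17157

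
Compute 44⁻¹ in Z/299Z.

34

299 = 6×44 + 35
44 = 1×35 + 9
35 = 3×9 + 8
9 = 1×8 + 1
8 = 8×1 + 0
gcd(44, 299) = 1, so the inverse exists.
Back-substitute for 1:
1 = 1×9 − 1×8
  = −1×35 + 4×9
  = 4×44 − 5×35
  = −5×299 + 34×44
So 44⁻¹ ≡ 34 (mod 299).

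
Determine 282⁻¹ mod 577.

133

Apply the Euclidean algorithm and back-substitute:
577 = 2·282 + 13
282 = 21·13 + 9
13 = 1·9 + 4
9 = 2·4 + 1
4 = 4·1 + 0
gcd(282, 577) = 1, so the inverse exists.
Bézout: 1 = −65·577 + 133·282.
So 282⁻¹ ≡ 133 (mod 577).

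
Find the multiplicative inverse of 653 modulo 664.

664 = 1×653 + 11
653 = 59×11 + 4
11 = 2×4 + 3
4 = 1×3 + 1
3 = 3×1 + 0
gcd(653, 664) = 1, so the inverse exists.
Bézout: 1 = −178×664 + 181×653.
So 653⁻¹ ≡ 181 (mod 664).

181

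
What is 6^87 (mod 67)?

62

Compute successive squares:
87 in binary is 1010111, i.e. 87 = 64 + 16 + 4 + 2 + 1.
6^1 ≡ 6 (mod 67)
6^2 ≡ 6^2 = 36 (mod 67)
6^4 ≡ 36^2 = 1296 ≡ 23 (mod 67)
6^8 ≡ 23^2 = 529 ≡ 60 (mod 67)
6^16 ≡ 60^2 = 3600 ≡ 49 (mod 67)
6^32 ≡ 49^2 = 2401 ≡ 56 (mod 67)
6^64 ≡ 56^2 = 3136 ≡ 54 (mod 67)
6^87 = 6^64 × 6^16 × 6^4 × 6^2 × 6^1 ≡ 54 × 49 × 23 × 36 × 6 (mod 67).
Accumulate the product:
54 × 49 = 2646 ≡ 33
33 × 23 = 759 ≡ 22
22 × 36 = 792 ≡ 55
55 × 6 = 330 ≡ 62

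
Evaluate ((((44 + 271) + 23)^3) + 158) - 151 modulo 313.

295

44 + 271 = 315 ≡ 2 (mod 313)
2 + 23 = 25
(25)^3 ≡ 288 (mod 313)
288 + 158 = 446 ≡ 133 (mod 313)
133 - 151 = -18 ≡ 295 (mod 313)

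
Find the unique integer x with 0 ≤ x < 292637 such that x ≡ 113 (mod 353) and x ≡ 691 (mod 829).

20587

353⁻¹ mod 829: 353*155 ≡ 1 (mod 829), so 353⁻¹ ≡ 155.
x = 113 + 353*((691 − 113)*155 mod 829) = 113 + 353*58 = 20587.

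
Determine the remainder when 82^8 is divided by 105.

By square-and-multiply:
82^1 ≡ 82 (mod 105)
82^2 ≡ 82^2 = 6724 ≡ 4 (mod 105)
82^4 ≡ 4^2 = 16 (mod 105)
82^8 ≡ 16^2 = 256 ≡ 46 (mod 105)
So 82^8 ≡ 46 (mod 105).

46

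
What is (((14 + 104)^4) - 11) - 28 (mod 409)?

14 + 104 = 118
(118)^4 ≡ 324 (mod 409)
324 - 11 = 313
313 - 28 = 285

285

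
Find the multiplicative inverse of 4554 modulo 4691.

4691 = 1·4554 + 137
4554 = 33·137 + 33
137 = 4·33 + 5
33 = 6·5 + 3
5 = 1·3 + 2
3 = 1·2 + 1
2 = 2·1 + 0
gcd(4554, 4691) = 1, so the inverse exists.
Bézout: 1 = −1795·4691 + 1849·4554.
So 4554⁻¹ ≡ 1849 (mod 4691).

1849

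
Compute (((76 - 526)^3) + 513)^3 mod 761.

401

76 - 526 = -450 ≡ 311 (mod 761)
(311)^3 ≡ 184 (mod 761)
184 + 513 = 697
(697)^3 ≡ 401 (mod 761)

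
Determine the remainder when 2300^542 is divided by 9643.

542 in binary is 1000011110, i.e. 542 = 512 + 16 + 8 + 4 + 2.
2300^1 ≡ 2300 (mod 9643)
2300^2 ≡ 2300^2 = 5290000 ≡ 5636 (mod 9643)
2300^4 ≡ 5636^2 = 31764496 ≡ 454 (mod 9643)
2300^8 ≡ 454^2 = 206116 ≡ 3613 (mod 9643)
2300^16 ≡ 3613^2 = 13053769 ≡ 6790 (mod 9643)
2300^32 ≡ 6790^2 = 46104100 ≡ 917 (mod 9643)
2300^64 ≡ 917^2 = 840889 ≡ 1948 (mod 9643)
2300^128 ≡ 1948^2 = 3794704 ≡ 5005 (mod 9643)
2300^256 ≡ 5005^2 = 25050025 ≡ 7154 (mod 9643)
2300^512 ≡ 7154^2 = 51179716 ≡ 4315 (mod 9643)
2300^542 = 2300^512 * 2300^16 * 2300^8 * 2300^4 * 2300^2 ≡ 4315 * 6790 * 3613 * 454 * 5636 (mod 9643).
Accumulate the product:
4315 * 6790 = 29298850 ≡ 3416
3416 * 3613 = 12342008 ≡ 8611
8611 * 454 = 3909394 ≡ 3979
3979 * 5636 = 22425644 ≡ 5669

5669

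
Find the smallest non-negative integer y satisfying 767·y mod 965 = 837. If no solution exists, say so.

gcd(767, 965) = 1, so a unique solution mod 965 exists.
767⁻¹ ≡ 463 (mod 965).
y ≡ 463·837 ≡ 566 (mod 965).

566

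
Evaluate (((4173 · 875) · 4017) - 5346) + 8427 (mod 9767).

3740

4173 · 875 = 3651375 ≡ 8284 (mod 9767)
8284 · 4017 = 33276828 ≡ 659 (mod 9767)
659 - 5346 = -4687 ≡ 5080 (mod 9767)
5080 + 8427 = 13507 ≡ 3740 (mod 9767)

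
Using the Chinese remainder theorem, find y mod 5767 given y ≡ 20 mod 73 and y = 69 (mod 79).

385

73⁻¹ mod 79: 73*13 ≡ 1 (mod 79), so 73⁻¹ ≡ 13.
y = 20 + 73*((69 − 20)*13 mod 79) = 20 + 73*5 = 385.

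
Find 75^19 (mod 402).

Compute successive squares:
19 in binary is 10011, i.e. 19 = 16 + 2 + 1.
75^1 ≡ 75 (mod 402)
75^2 ≡ 75^2 = 5625 ≡ 399 (mod 402)
75^4 ≡ 399^2 = 159201 ≡ 9 (mod 402)
75^8 ≡ 9^2 = 81 (mod 402)
75^16 ≡ 81^2 = 6561 ≡ 129 (mod 402)
75^19 = 75^16 * 75^2 * 75^1 ≡ 129 * 399 * 75 (mod 402).
Accumulate the product:
129 * 399 = 51471 ≡ 15
15 * 75 = 1125 ≡ 321

321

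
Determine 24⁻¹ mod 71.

71 = 2*24 + 23
24 = 1*23 + 1
23 = 23*1 + 0
gcd(24, 71) = 1, so the inverse exists.
Back-substitute for 1:
1 = 1*24 − 1*23
  = −1*71 + 3*24
So 24⁻¹ ≡ 3 (mod 71).

3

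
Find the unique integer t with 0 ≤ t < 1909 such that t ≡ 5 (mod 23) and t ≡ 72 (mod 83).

23⁻¹ mod 83: 23·65 ≡ 1 (mod 83), so 23⁻¹ ≡ 65.
t = 5 + 23·((72 − 5)·65 mod 83) = 5 + 23·39 = 902.

902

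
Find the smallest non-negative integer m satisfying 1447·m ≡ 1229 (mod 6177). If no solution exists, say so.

35

gcd(1447, 6177) = 1, so a unique solution mod 6177 exists.
1447⁻¹ ≡ 2890 (mod 6177).
m ≡ 2890·1229 ≡ 35 (mod 6177).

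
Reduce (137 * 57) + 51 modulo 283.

137 * 57 = 7809 ≡ 168 (mod 283)
168 + 51 = 219

219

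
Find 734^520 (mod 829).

729

By square-and-multiply:
520 in binary is 1000001000, i.e. 520 = 512 + 8.
734^1 ≡ 734 (mod 829)
734^2 ≡ 734^2 = 538756 ≡ 735 (mod 829)
734^4 ≡ 735^2 = 540225 ≡ 546 (mod 829)
734^8 ≡ 546^2 = 298116 ≡ 505 (mod 829)
734^16 ≡ 505^2 = 255025 ≡ 522 (mod 829)
734^32 ≡ 522^2 = 272484 ≡ 572 (mod 829)
734^64 ≡ 572^2 = 327184 ≡ 558 (mod 829)
734^128 ≡ 558^2 = 311364 ≡ 489 (mod 829)
734^256 ≡ 489^2 = 239121 ≡ 369 (mod 829)
734^512 ≡ 369^2 = 136161 ≡ 205 (mod 829)
734^520 = 734^512 * 734^8 ≡ 205 * 505 (mod 829).
205 * 505 = 103525 ≡ 729 (mod 829).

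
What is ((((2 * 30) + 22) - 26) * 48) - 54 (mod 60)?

54

2 * 30 = 60 ≡ 0 (mod 60)
0 + 22 = 22
22 - 26 = -4 ≡ 56 (mod 60)
56 * 48 = 2688 ≡ 48 (mod 60)
48 - 54 = -6 ≡ 54 (mod 60)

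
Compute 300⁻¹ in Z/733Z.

Apply the Euclidean algorithm and back-substitute:
733 = 2·300 + 133
300 = 2·133 + 34
133 = 3·34 + 31
34 = 1·31 + 3
31 = 10·3 + 1
3 = 3·1 + 0
gcd(300, 733) = 1, so the inverse exists.
Back-substitute for 1:
1 = 1·31 − 10·3
  = −10·34 + 11·31
  = 11·133 − 43·34
  = −43·300 + 97·133
  = 97·733 − 237·300
So 300⁻¹ ≡ −237 ≡ 496 (mod 733).

496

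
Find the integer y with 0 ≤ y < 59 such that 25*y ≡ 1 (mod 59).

26

59 = 2*25 + 9
25 = 2*9 + 7
9 = 1*7 + 2
7 = 3*2 + 1
2 = 2*1 + 0
gcd(25, 59) = 1, so the inverse exists.
Back-substitute for 1:
1 = 1*7 − 3*2
  = −3*9 + 4*7
  = 4*25 − 11*9
  = −11*59 + 26*25
So 25⁻¹ ≡ 26 (mod 59).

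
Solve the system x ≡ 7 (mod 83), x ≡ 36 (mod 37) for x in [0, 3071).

83⁻¹ mod 37: 83×33 ≡ 1 (mod 37), so 83⁻¹ ≡ 33.
x = 7 + 83×((36 − 7)×33 mod 37) = 7 + 83×32 = 2663.
Check: 2663 mod 83 = 7, 2663 mod 37 = 36. ✓

2663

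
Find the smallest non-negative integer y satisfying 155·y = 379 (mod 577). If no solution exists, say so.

572

gcd(155, 577) = 1, so a unique solution mod 577 exists.
155⁻¹ ≡ 510 (mod 577).
y ≡ 510·379 ≡ 572 (mod 577).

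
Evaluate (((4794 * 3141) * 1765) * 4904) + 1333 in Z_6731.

4794 * 3141 = 15057954 ≡ 707 (mod 6731)
707 * 1765 = 1247855 ≡ 2620 (mod 6731)
2620 * 4904 = 12848480 ≡ 5732 (mod 6731)
5732 + 1333 = 7065 ≡ 334 (mod 6731)

334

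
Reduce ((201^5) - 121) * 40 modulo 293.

(201)^5 ≡ 18 (mod 293)
18 - 121 = -103 ≡ 190 (mod 293)
190 * 40 = 7600 ≡ 275 (mod 293)

275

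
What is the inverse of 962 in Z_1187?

1187 = 1×962 + 225
962 = 4×225 + 62
225 = 3×62 + 39
62 = 1×39 + 23
39 = 1×23 + 16
23 = 1×16 + 7
16 = 2×7 + 2
7 = 3×2 + 1
2 = 2×1 + 0
gcd(962, 1187) = 1, so the inverse exists.
Bézout: 1 = −419×1187 + 517×962.
So 962⁻¹ ≡ 517 (mod 1187).

517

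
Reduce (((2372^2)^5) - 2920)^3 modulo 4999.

2236

(2372)^2 ≡ 2509 (mod 4999)
(2509)^5 ≡ 1612 (mod 4999)
1612 - 2920 = -1308 ≡ 3691 (mod 4999)
(3691)^3 ≡ 2236 (mod 4999)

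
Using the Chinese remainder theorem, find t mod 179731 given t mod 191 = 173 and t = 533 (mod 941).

50406

191⁻¹ mod 941: 191·202 ≡ 1 (mod 941), so 191⁻¹ ≡ 202.
t = 173 + 191·((533 − 173)·202 mod 941) = 173 + 191·263 = 50406.
Check: 50406 mod 191 = 173, 50406 mod 941 = 533. ✓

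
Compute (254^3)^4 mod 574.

428

(254)^3 ≡ 512 (mod 574)
(512)^4 ≡ 428 (mod 574)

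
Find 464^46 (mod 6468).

3628

464^1 ≡ 464 (mod 6468)
464^2 ≡ 464^2 = 215296 ≡ 1852 (mod 6468)
464^4 ≡ 1852^2 = 3429904 ≡ 1864 (mod 6468)
464^8 ≡ 1864^2 = 3474496 ≡ 1180 (mod 6468)
464^16 ≡ 1180^2 = 1392400 ≡ 1780 (mod 6468)
464^32 ≡ 1780^2 = 3168400 ≡ 5548 (mod 6468)
464^46 = 464^32 · 464^8 · 464^4 · 464^2 ≡ 5548 · 1180 · 1864 · 1852 (mod 6468).
Accumulate the product:
5548 · 1180 = 6546640 ≡ 1024
1024 · 1864 = 1908736 ≡ 676
676 · 1852 = 1251952 ≡ 3628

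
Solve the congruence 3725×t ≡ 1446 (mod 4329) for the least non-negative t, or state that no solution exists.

gcd(3725, 4329) = 1, so a unique solution mod 4329 exists.
3725⁻¹ ≡ 2186 (mod 4329).
t ≡ 2186×1446 ≡ 786 (mod 4329).

786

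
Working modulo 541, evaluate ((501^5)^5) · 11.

147

(501)^5 ≡ 480 (mod 541)
(480)^5 ≡ 456 (mod 541)
456 · 11 = 5016 ≡ 147 (mod 541)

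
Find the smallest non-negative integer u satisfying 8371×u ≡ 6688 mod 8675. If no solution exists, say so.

gcd(8371, 8675) = 1, so a unique solution mod 8675 exists.
8371⁻¹ ≡ 6706 (mod 8675).
u ≡ 6706×6688 ≡ 8653 (mod 8675).

8653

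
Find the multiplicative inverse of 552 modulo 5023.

2557

By the extended Euclidean algorithm:
5023 = 9×552 + 55
552 = 10×55 + 2
55 = 27×2 + 1
2 = 2×1 + 0
gcd(552, 5023) = 1, so the inverse exists.
Bézout: 1 = 271×5023 − 2466×552.
So 552⁻¹ ≡ −2466 ≡ 2557 (mod 5023).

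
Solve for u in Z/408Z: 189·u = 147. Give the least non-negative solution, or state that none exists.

31

gcd(189, 408) = 3, and 3 | 147, so solutions exist.
Divide through by 3: 63·u mod 136 = 49.
63⁻¹ ≡ 95 (mod 136).
u ≡ 95·49 ≡ 31 (mod 136).
The smallest non-negative solution is u = 31.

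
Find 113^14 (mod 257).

234

14 in binary is 1110, i.e. 14 = 8 + 4 + 2.
113^1 ≡ 113 (mod 257)
113^2 ≡ 113^2 = 12769 ≡ 176 (mod 257)
113^4 ≡ 176^2 = 30976 ≡ 136 (mod 257)
113^8 ≡ 136^2 = 18496 ≡ 249 (mod 257)
113^14 = 113^8 × 113^4 × 113^2 ≡ 249 × 136 × 176 (mod 257).
Accumulate the product:
249 × 136 = 33864 ≡ 197
197 × 176 = 34672 ≡ 234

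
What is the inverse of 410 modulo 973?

Run the extended Euclidean algorithm:
973 = 2*410 + 153
410 = 2*153 + 104
153 = 1*104 + 49
104 = 2*49 + 6
49 = 8*6 + 1
6 = 6*1 + 0
gcd(410, 973) = 1, so the inverse exists.
Bézout: 1 = 67*973 − 159*410.
So 410⁻¹ ≡ −159 ≡ 814 (mod 973).

814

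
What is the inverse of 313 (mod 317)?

79

317 = 1·313 + 4
313 = 78·4 + 1
4 = 4·1 + 0
gcd(313, 317) = 1, so the inverse exists.
Back-substitute for 1:
1 = 1·313 − 78·4
  = −78·317 + 79·313
So 313⁻¹ ≡ 79 (mod 317).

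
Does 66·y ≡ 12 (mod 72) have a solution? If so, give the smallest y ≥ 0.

gcd(66, 72) = 6, and 6 | 12, so solutions exist.
Divide through by 6: 11·y ≡ 2 (mod 12).
11⁻¹ ≡ 11 (mod 12).
y ≡ 11·2 ≡ 10 (mod 12).
The smallest non-negative solution is y = 10.

10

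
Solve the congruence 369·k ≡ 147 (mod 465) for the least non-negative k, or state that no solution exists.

gcd(369, 465) = 3, and 3 | 147, so solutions exist.
Divide through by 3: 123·k = 49 (mod 155).
123⁻¹ ≡ 92 (mod 155).
k ≡ 92·49 ≡ 13 (mod 155).
The smallest non-negative solution is k = 13.

13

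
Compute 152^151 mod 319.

284

152^1 ≡ 152 (mod 319)
152^2 ≡ 152^2 = 23104 ≡ 136 (mod 319)
152^4 ≡ 136^2 = 18496 ≡ 313 (mod 319)
152^8 ≡ 313^2 = 97969 ≡ 36 (mod 319)
152^16 ≡ 36^2 = 1296 ≡ 20 (mod 319)
152^32 ≡ 20^2 = 400 ≡ 81 (mod 319)
152^64 ≡ 81^2 = 6561 ≡ 181 (mod 319)
152^128 ≡ 181^2 = 32761 ≡ 223 (mod 319)
152^151 = 152^128 · 152^16 · 152^4 · 152^2 · 152^1 ≡ 223 · 20 · 313 · 136 · 152 (mod 319).
Accumulate the product:
223 · 20 = 4460 ≡ 313
313 · 313 = 97969 ≡ 36
36 · 136 = 4896 ≡ 111
111 · 152 = 16872 ≡ 284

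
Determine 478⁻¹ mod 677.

677 = 1*478 + 199
478 = 2*199 + 80
199 = 2*80 + 39
80 = 2*39 + 2
39 = 19*2 + 1
2 = 2*1 + 0
gcd(478, 677) = 1, so the inverse exists.
Bézout: 1 = 233*677 − 330*478.
So 478⁻¹ ≡ −330 ≡ 347 (mod 677).

347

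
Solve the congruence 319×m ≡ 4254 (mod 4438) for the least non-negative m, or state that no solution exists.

gcd(319, 4438) = 1, so a unique solution mod 4438 exists.
319⁻¹ ≡ 793 (mod 4438).
m ≡ 793×4254 ≡ 542 (mod 4438).

542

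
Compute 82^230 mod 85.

49

By square-and-multiply:
82^1 ≡ 82 (mod 85)
82^2 ≡ 82^2 = 6724 ≡ 9 (mod 85)
82^4 ≡ 9^2 = 81 (mod 85)
82^8 ≡ 81^2 = 6561 ≡ 16 (mod 85)
82^16 ≡ 16^2 = 256 ≡ 1 (mod 85)
82^32 ≡ 1^2 = 1 (mod 85)
82^64 ≡ 1^2 = 1 (mod 85)
82^128 ≡ 1^2 = 1 (mod 85)
82^230 = 82^128 × 82^64 × 82^32 × 82^4 × 82^2 ≡ 1 × 1 × 1 × 81 × 9 (mod 85).
Accumulate the product:
1 × 1 = 1
1 × 1 = 1
1 × 81 = 81
81 × 9 = 729 ≡ 49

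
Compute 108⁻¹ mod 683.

By the extended Euclidean algorithm:
683 = 6*108 + 35
108 = 3*35 + 3
35 = 11*3 + 2
3 = 1*2 + 1
2 = 2*1 + 0
gcd(108, 683) = 1, so the inverse exists.
Bézout: 1 = −37*683 + 234*108.
So 108⁻¹ ≡ 234 (mod 683).

234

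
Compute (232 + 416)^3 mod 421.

232 + 416 = 648 ≡ 227 (mod 421)
(227)^3 ≡ 19 (mod 421)

19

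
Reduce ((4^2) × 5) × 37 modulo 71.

49

(4)^2 ≡ 16 (mod 71)
16 × 5 = 80 ≡ 9 (mod 71)
9 × 37 = 333 ≡ 49 (mod 71)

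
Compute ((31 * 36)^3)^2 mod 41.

31 * 36 = 1116 ≡ 9 (mod 41)
(9)^3 ≡ 32 (mod 41)
(32)^2 ≡ 40 (mod 41)

40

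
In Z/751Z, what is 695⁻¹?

523

Apply the Euclidean algorithm and back-substitute:
751 = 1×695 + 56
695 = 12×56 + 23
56 = 2×23 + 10
23 = 2×10 + 3
10 = 3×3 + 1
3 = 3×1 + 0
gcd(695, 751) = 1, so the inverse exists.
Back-substitute for 1:
1 = 1×10 − 3×3
  = −3×23 + 7×10
  = 7×56 − 17×23
  = −17×695 + 211×56
  = 211×751 − 228×695
So 695⁻¹ ≡ −228 ≡ 523 (mod 751).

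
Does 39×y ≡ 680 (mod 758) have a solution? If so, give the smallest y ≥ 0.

756

gcd(39, 758) = 1, so a unique solution mod 758 exists.
39⁻¹ ≡ 311 (mod 758).
y ≡ 311×680 ≡ 756 (mod 758).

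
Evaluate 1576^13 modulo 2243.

1902

Using repeated squaring:
13 in binary is 1101, i.e. 13 = 8 + 4 + 1.
1576^1 ≡ 1576 (mod 2243)
1576^2 ≡ 1576^2 = 2483776 ≡ 775 (mod 2243)
1576^4 ≡ 775^2 = 600625 ≡ 1744 (mod 2243)
1576^8 ≡ 1744^2 = 3041536 ≡ 28 (mod 2243)
1576^13 = 1576^8 × 1576^4 × 1576^1 ≡ 28 × 1744 × 1576 (mod 2243).
Accumulate the product:
28 × 1744 = 48832 ≡ 1729
1729 × 1576 = 2724904 ≡ 1902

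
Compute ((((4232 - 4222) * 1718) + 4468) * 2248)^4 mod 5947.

4232 - 4222 = 10
10 * 1718 = 17180 ≡ 5286 (mod 5947)
5286 + 4468 = 9754 ≡ 3807 (mod 5947)
3807 * 2248 = 8558136 ≡ 403 (mod 5947)
(403)^4 ≡ 1757 (mod 5947)

1757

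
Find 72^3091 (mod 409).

Compute successive squares:
3091 in binary is 110000010011, i.e. 3091 = 2048 + 1024 + 16 + 2 + 1.
72^1 ≡ 72 (mod 409)
72^2 ≡ 72^2 = 5184 ≡ 276 (mod 409)
72^4 ≡ 276^2 = 76176 ≡ 102 (mod 409)
72^8 ≡ 102^2 = 10404 ≡ 179 (mod 409)
72^16 ≡ 179^2 = 32041 ≡ 139 (mod 409)
72^32 ≡ 139^2 = 19321 ≡ 98 (mod 409)
72^64 ≡ 98^2 = 9604 ≡ 197 (mod 409)
72^128 ≡ 197^2 = 38809 ≡ 363 (mod 409)
72^256 ≡ 363^2 = 131769 ≡ 71 (mod 409)
72^512 ≡ 71^2 = 5041 ≡ 133 (mod 409)
72^1024 ≡ 133^2 = 17689 ≡ 102 (mod 409)
72^2048 ≡ 102^2 = 10404 ≡ 179 (mod 409)
72^3091 = 72^2048 * 72^1024 * 72^16 * 72^2 * 72^1 ≡ 179 * 102 * 139 * 276 * 72 (mod 409).
Accumulate the product:
179 * 102 = 18258 ≡ 262
262 * 139 = 36418 ≡ 17
17 * 276 = 4692 ≡ 193
193 * 72 = 13896 ≡ 399

399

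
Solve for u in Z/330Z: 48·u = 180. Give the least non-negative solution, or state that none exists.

gcd(48, 330) = 6, and 6 | 180, so solutions exist.
Divide through by 6: 8·u ≡ 30 mod 55.
8⁻¹ ≡ 7 (mod 55).
u ≡ 7·30 ≡ 45 (mod 55).
The smallest non-negative solution is u = 45.

45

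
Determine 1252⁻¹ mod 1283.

538

1283 = 1·1252 + 31
1252 = 40·31 + 12
31 = 2·12 + 7
12 = 1·7 + 5
7 = 1·5 + 2
5 = 2·2 + 1
2 = 2·1 + 0
gcd(1252, 1283) = 1, so the inverse exists.
Bézout: 1 = −525·1283 + 538·1252.
So 1252⁻¹ ≡ 538 (mod 1283).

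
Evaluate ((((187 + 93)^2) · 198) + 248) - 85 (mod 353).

188

187 + 93 = 280
(280)^2 ≡ 34 (mod 353)
34 · 198 = 6732 ≡ 25 (mod 353)
25 + 248 = 273
273 - 85 = 188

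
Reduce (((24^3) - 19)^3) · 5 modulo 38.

(24)^3 ≡ 30 (mod 38)
30 - 19 = 11
(11)^3 ≡ 1 (mod 38)
1 · 5 = 5

5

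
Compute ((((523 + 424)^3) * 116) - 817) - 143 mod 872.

523 + 424 = 947 ≡ 75 (mod 872)
(75)^3 ≡ 699 (mod 872)
699 * 116 = 81084 ≡ 860 (mod 872)
860 - 817 = 43
43 - 143 = -100 ≡ 772 (mod 872)

772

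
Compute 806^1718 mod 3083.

By square-and-multiply:
806^1 ≡ 806 (mod 3083)
806^2 ≡ 806^2 = 649636 ≡ 2206 (mod 3083)
806^4 ≡ 2206^2 = 4866436 ≡ 1462 (mod 3083)
806^8 ≡ 1462^2 = 2137444 ≡ 925 (mod 3083)
806^16 ≡ 925^2 = 855625 ≡ 1634 (mod 3083)
806^32 ≡ 1634^2 = 2669956 ≡ 78 (mod 3083)
806^64 ≡ 78^2 = 6084 ≡ 3001 (mod 3083)
806^128 ≡ 3001^2 = 9006001 ≡ 558 (mod 3083)
806^256 ≡ 558^2 = 311364 ≡ 3064 (mod 3083)
806^512 ≡ 3064^2 = 9388096 ≡ 361 (mod 3083)
806^1024 ≡ 361^2 = 130321 ≡ 835 (mod 3083)
806^1718 = 806^1024 · 806^512 · 806^128 · 806^32 · 806^16 · 806^4 · 806^2 ≡ 835 · 361 · 558 · 78 · 1634 · 1462 · 2206 (mod 3083).
Accumulate the product:
835 · 361 = 301435 ≡ 2384
2384 · 558 = 1330272 ≡ 1499
1499 · 78 = 116922 ≡ 2851
2851 · 1634 = 4658534 ≡ 121
121 · 1462 = 176902 ≡ 1171
1171 · 2206 = 2583226 ≡ 2755

2755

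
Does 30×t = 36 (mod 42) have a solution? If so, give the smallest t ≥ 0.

gcd(30, 42) = 6, and 6 | 36, so solutions exist.
Divide through by 6: 5×t ≡ 6 (mod 7).
5⁻¹ ≡ 3 (mod 7).
t ≡ 3×6 ≡ 4 (mod 7).
The smallest non-negative solution is t = 4.

4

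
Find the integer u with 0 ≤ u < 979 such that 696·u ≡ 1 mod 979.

979 = 1*696 + 283
696 = 2*283 + 130
283 = 2*130 + 23
130 = 5*23 + 15
23 = 1*15 + 8
15 = 1*8 + 7
8 = 1*7 + 1
7 = 7*1 + 0
gcd(696, 979) = 1, so the inverse exists.
Bézout: 1 = 91*979 − 128*696.
So 696⁻¹ ≡ −128 ≡ 851 (mod 979).

851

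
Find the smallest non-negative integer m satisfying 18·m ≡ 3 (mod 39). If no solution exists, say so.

11

gcd(18, 39) = 3, and 3 | 3, so solutions exist.
Divide through by 3: 6·m ≡ 1 mod 13.
6⁻¹ ≡ 11 (mod 13).
m ≡ 11·1 ≡ 11 (mod 13).
The smallest non-negative solution is m = 11.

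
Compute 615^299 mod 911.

206

299 in binary is 100101011, i.e. 299 = 256 + 32 + 8 + 2 + 1.
615^1 ≡ 615 (mod 911)
615^2 ≡ 615^2 = 378225 ≡ 160 (mod 911)
615^4 ≡ 160^2 = 25600 ≡ 92 (mod 911)
615^8 ≡ 92^2 = 8464 ≡ 265 (mod 911)
615^16 ≡ 265^2 = 70225 ≡ 78 (mod 911)
615^32 ≡ 78^2 = 6084 ≡ 618 (mod 911)
615^64 ≡ 618^2 = 381924 ≡ 215 (mod 911)
615^128 ≡ 215^2 = 46225 ≡ 675 (mod 911)
615^256 ≡ 675^2 = 455625 ≡ 125 (mod 911)
615^299 = 615^256 × 615^32 × 615^8 × 615^2 × 615^1 ≡ 125 × 618 × 265 × 160 × 615 (mod 911).
Accumulate the product:
125 × 618 = 77250 ≡ 726
726 × 265 = 192390 ≡ 169
169 × 160 = 27040 ≡ 621
621 × 615 = 381915 ≡ 206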